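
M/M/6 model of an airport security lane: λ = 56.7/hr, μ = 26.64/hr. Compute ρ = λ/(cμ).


ρ = λ/(cμ) = 56.7/(6·26.64) = 56.7/159.84 = 0.3547

Final: 0.3547


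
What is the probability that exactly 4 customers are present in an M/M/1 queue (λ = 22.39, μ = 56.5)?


ρ = 22.39/56.5 = 0.3963
P_n = (1−ρ)·ρ^n = (1 − 0.3963)·0.3963^4 = 0.6037·0.024662 = 0.014889

Final: 0.014889


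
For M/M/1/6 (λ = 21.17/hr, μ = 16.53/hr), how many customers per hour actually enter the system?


ρ = 1.2807; P_K = (1−ρ)ρ^6/(1−ρ^7) = 0.266302
λ_eff = λ(1 − P_K) = 21.17·(1 − 0.266302) = 21.17·0.733698 = 15.5324 /hr

Final: 15.5324 /hr


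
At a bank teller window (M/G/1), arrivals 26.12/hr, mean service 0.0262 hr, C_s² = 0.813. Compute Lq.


ρ = λ·E[S] = 26.12·0.0262 = 0.6843
Lq = ρ²(1+C_s²)/(2(1−ρ)) = 0.4683·(1+0.813)/(2·0.3157)
= 0.4683·1.8130/0.6313 = 1.34494

Final: 1.34494


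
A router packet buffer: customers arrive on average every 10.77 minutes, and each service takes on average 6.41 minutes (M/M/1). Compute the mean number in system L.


λ = 60/10.77 = 5.5710 /hr
μ = 60/6.41 = 9.3604 /hr
ρ = λ/μ = 5.5710/9.3604 = 0.5952
L = ρ/(1−ρ) = 0.5952/0.4048 = 1.4702

Final: 1.4702


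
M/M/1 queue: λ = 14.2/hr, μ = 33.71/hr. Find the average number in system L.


ρ = λ/μ = 14.2/33.71 = 0.4212
L = ρ/(1−ρ) = 0.4212/(1 − 0.4212) = 0.4212/0.5788 = 0.7278

Final: 0.7278


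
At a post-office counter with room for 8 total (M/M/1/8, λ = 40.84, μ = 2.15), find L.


ρ = 40.84/2.15 = 18.9953
L = ρ[1 − (K+1)ρ^K + Kρ^(K+1)] / [(1−ρ)(1−ρ^(K+1))]
Numerator: 18.9953·(1 − 9·16950331180.509987 + 8·321977453680.013062) = 46030795319844.875000
Denominator: (-17.9953)·(-321977453679.013062) = 5794096596670.241211
L = 46030795319844.875000/5794096596670.241211 = 7.9444

Final: 7.9444


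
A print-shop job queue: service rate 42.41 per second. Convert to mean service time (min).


Mean service time = 1/μ = 1/42.41 second = 0.02358 second
In minutes: 0.02358 × 0.0166667 = 0.0003930 min

Final: 0.0003930 min


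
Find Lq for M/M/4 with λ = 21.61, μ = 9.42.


a = λ/μ = 2.2941; ρ = a/4 = 0.5735
P₀ = 0.093955
Lq = P₀·a^c·ρ / (c!·(1−ρ)²) = 0.093955·27.69590·0.5735/(24·0.18189)
= 0.34187

Final: 0.34187


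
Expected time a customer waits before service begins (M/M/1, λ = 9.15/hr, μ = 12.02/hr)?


ρ = 9.15/12.02 = 0.7612
Wq = ρ/(μ−λ) = 0.7612/(12.02 − 9.15) = 0.7612/2.87 = 0.2652 hr

Final: 0.2652 hr


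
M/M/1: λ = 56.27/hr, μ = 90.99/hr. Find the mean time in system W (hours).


W = 1/(μ−λ) = 1/(90.99 − 56.27) = 1/34.72 = 0.02880 hr

Final: 0.02880 hr


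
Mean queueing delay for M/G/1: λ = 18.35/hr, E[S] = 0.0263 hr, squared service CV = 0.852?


ρ = λ·E[S] = 18.35·0.0263 = 0.4826
E[S²] = E[S]²(1+C_s²) = 0.0263²·(1+0.852) = 0.001281
Wq = λ·E[S²]/(2(1−ρ)) = 18.35·0.001281/(2·0.5174) = 0.02272 hr

Final: 0.02272 hr


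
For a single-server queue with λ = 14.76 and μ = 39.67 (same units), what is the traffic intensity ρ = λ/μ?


ρ = λ/μ = 14.76/39.67 = 0.3721

Final: 0.3721


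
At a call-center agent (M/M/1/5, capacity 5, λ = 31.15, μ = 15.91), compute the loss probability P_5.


ρ = λ/μ = 31.15/15.91 = 1.9579
P_K = (1−ρ)ρ^K/(1−ρ^(K+1)) = (-0.9579·28.769967)/(1 − 56.328376)
= -27.558409/-55.328376 = 0.498088

Final: 0.498088


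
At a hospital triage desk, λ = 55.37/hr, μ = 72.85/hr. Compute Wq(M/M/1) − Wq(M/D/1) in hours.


ρ = 55.37/72.85 = 0.7601
Wq(M/M/1) = ρ/(μ−λ) = 0.7601/17.48 = 0.04348 hr
Wq(M/D/1) = ρ/(2(μ−λ)) = 0.02174 hr
Savings = 0.04348 − 0.02174 = 0.02174 hr

Final: 0.02174 hr


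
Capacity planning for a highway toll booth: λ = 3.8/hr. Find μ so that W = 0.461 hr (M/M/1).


W = 1/(μ−λ) ⇒ μ − λ = 1/W = 1/0.461 = 2.1692
μ = λ + 1/W = 3.8 + 2.1692 = 5.9692 per hr

Final: 5.9692 /hr


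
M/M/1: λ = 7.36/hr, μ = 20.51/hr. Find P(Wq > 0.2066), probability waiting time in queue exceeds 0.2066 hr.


ρ = 7.36/20.51 = 0.3588
P(Wq > t) = ρ·e^{−(μ−λ)t} = 0.3588·e^{−2.7168}
= 0.3588·0.066087 = 0.023715

Final: 0.023715


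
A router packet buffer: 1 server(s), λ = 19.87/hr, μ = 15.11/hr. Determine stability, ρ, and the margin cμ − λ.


Total capacity cμ = 1·15.11 = 15.11/hr
ρ = λ/(cμ) = 19.87/15.11 = 1.3150
Stable ⇔ ρ < 1: NO
Spare capacity = cμ − λ = 15.11 − 19.87 = -4.76/hr

Final: ρ = 1.3150; unstable; margin = -4.76/hr


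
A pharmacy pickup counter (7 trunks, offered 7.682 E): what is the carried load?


B(7,7.682) = 0.289916 (Erlang-B)
Carried load = a(1 − B) = 7.682·(1 − 0.289916) = 7.682·0.710084 = 5.4549 E

Final: 5.4549 Erlangs


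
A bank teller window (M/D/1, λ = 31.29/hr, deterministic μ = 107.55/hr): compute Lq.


ρ = 31.29/107.55 = 0.2909
M/D/1: Lq = ρ²/(2(1−ρ)) = 0.08464/(2·0.7091) = 0.05969

Final: 0.05969


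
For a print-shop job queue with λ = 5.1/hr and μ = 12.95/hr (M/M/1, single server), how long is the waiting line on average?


ρ = 5.1/12.95 = 0.3938
Lq = ρ²/(1−ρ) = 0.1551/0.6062 = 0.2559

Final: 0.2559


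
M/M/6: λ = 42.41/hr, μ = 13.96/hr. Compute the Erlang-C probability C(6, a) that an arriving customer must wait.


a = λ/μ = 3.0380; ρ = a/6 = 0.5063
P₀ = 0.047075 (from M/M/c formula)
C(c,a) = [a^c/(c!(1−ρ))]·P₀ = [786.13499/(720·0.4937)]·0.047075
= 2.21170·0.047075 = 0.104115

Final: 0.104115


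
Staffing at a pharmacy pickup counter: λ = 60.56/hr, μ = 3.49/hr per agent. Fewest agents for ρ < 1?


Stability requires cμ > λ ⇔ c > λ/μ.
λ/μ = 60.56/3.49 = 17.3524
Minimum integer c = ⌊17.3524⌋ + 1 = 18
Check: 18·3.49 = 62.82 > 60.56, while 17·3.49 = 59.33 ≤ 60.56

Final: 18 servers


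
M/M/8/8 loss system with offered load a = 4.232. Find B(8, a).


B(c,a) = (a^c/c!) / Σ_{k=0}^{c} a^k/k!
a^8/8! = 2.551789
Σ terms (k=0..8): 1.00000 + 4.23200 + 8.95491 + 12.63240 + 13.36507 + 11.31220 + 7.97887 + 4.82380 + 2.55179 = 66.851040
B = 2.551789/66.851040 = 0.038171

Final: 0.038171


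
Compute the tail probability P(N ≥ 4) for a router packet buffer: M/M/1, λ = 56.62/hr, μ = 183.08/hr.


ρ = 56.62/183.08 = 0.3093
P(N ≥ n) = ρ^n = 0.3093^4 = 0.009148

Final: 0.009148


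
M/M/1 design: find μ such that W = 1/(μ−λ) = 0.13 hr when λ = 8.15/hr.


W = 1/(μ−λ) ⇒ μ − λ = 1/W = 1/0.13 = 7.6923
μ = λ + 1/W = 8.15 + 7.6923 = 15.8423 per hr

Final: 15.8423 /hr


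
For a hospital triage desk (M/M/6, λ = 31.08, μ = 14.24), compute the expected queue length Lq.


a = λ/μ = 2.1826; ρ = a/6 = 0.3638
P₀ = 0.112467
Lq = P₀·a^c·ρ / (c!·(1−ρ)²) = 0.112467·108.10011·0.3638/(720·0.40480)
= 0.01517

Final: 0.01517


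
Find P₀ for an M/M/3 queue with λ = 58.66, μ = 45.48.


a = λ/μ = 58.66/45.48 = 1.2898; ρ = a/c = 0.4299
Σ_{k=0}^{2} a^k/k! (terms k=0..2) = 1.00000 + 1.28980 + 0.83179 = 3.12159
Tail: a^3/(3!(1−ρ)) = 2.14568/(6·0.5701) = 0.62732
P₀ = 1/(3.12159 + 0.62732) = 1/3.74890 = 0.266745

Final: 0.266745


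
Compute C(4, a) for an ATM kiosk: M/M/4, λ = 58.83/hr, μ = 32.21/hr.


a = λ/μ = 1.8265; ρ = a/4 = 0.4566
P₀ = 0.157153 (from M/M/c formula)
C(c,a) = [a^c/(c!(1−ρ))]·P₀ = [11.12839/(24·0.5434)]·0.157153
= 0.85332·0.157153 = 0.134102

Final: 0.134102


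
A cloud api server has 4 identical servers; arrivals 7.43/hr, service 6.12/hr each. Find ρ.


ρ = λ/(cμ) = 7.43/(4·6.12) = 7.43/24.48 = 0.3035

Final: 0.3035


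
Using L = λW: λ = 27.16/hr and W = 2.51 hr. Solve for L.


L = λW = 27.16·2.51 = 68.1716

Final: 68.1716


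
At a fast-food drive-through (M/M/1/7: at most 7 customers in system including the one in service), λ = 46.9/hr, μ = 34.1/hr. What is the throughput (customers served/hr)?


ρ = 1.3754; P_K = (1−ρ)ρ^7/(1−ρ^8) = 0.296042
λ_eff = λ(1 − P_K) = 46.9·(1 − 0.296042) = 46.9·0.703958 = 33.0156 /hr

Final: 33.0156 /hr


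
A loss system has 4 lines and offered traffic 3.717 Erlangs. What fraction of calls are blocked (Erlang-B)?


B(c,a) = (a^c/c!) / Σ_{k=0}^{c} a^k/k!
a^4/4! = 7.953513
Σ terms (k=0..4): 1.00000 + 3.71700 + 6.90804 + 8.55907 + 7.95351 = 28.137625
B = 7.953513/28.137625 = 0.282665

Final: 0.282665


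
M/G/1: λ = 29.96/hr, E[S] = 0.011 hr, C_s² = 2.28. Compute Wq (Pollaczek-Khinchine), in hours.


ρ = λ·E[S] = 29.96·0.011 = 0.3296
E[S²] = E[S]²(1+C_s²) = 0.011²·(1+2.28) = 0.0003969
Wq = λ·E[S²]/(2(1−ρ)) = 29.96·0.0003969/(2·0.6704) = 0.008868 hr

Final: 0.008868 hr


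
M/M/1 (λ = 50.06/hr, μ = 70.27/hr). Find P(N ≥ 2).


ρ = 50.06/70.27 = 0.7124
P(N ≥ n) = ρ^n = 0.7124^2 = 0.507507

Final: 0.507507


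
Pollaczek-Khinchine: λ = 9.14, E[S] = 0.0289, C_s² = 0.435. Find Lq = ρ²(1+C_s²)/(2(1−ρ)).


ρ = λ·E[S] = 9.14·0.0289 = 0.2641
Lq = ρ²(1+C_s²)/(2(1−ρ)) = 0.06977·(1+0.435)/(2·0.7359)
= 0.06977·1.4350/1.4717 = 0.06803

Final: 0.06803


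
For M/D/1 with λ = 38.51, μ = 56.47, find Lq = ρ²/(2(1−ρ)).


ρ = 38.51/56.47 = 0.6820
M/D/1: Lq = ρ²/(2(1−ρ)) = 0.4651/(2·0.3180) = 0.73113

Final: 0.73113


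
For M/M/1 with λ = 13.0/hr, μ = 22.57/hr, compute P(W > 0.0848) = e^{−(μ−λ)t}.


W ~ Exponential(μ−λ) for M/M/1.
μ − λ = 22.57 − 13.0 = 9.5700
P(W > t) = e^{−(μ−λ)t} = e^{−0.8115} = 0.444175

Final: 0.444175


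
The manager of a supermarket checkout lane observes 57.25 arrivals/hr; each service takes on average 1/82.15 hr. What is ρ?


ρ = λ/μ = 57.25/82.15 = 0.6969

Final: 0.6969


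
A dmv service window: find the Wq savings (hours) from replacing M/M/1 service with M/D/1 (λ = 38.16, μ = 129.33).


ρ = 38.16/129.33 = 0.2951
Wq(M/M/1) = ρ/(μ−λ) = 0.2951/91.17 = 0.003236 hr
Wq(M/D/1) = ρ/(2(μ−λ)) = 0.001618 hr
Savings = 0.003236 − 0.001618 = 0.001618 hr

Final: 0.001618 hr


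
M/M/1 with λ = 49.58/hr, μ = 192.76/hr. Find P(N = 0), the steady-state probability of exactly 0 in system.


ρ = 49.58/192.76 = 0.2572
P_n = (1−ρ)·ρ^n = (1 − 0.2572)·0.2572^0 = 0.7428·1.000000 = 0.742789

Final: 0.742789


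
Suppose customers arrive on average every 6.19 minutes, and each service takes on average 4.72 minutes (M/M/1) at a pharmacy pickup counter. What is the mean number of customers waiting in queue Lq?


λ = 60/6.19 = 9.6931 /hr
μ = 60/4.72 = 12.7119 /hr
ρ = λ/μ = 9.6931/12.7119 = 0.7625
Lq = ρ²/(1−ρ) = 0.5814/0.2375 = 2.4484

Final: 2.4484


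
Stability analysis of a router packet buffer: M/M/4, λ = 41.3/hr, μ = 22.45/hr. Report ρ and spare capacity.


Total capacity cμ = 4·22.45 = 89.80/hr
ρ = λ/(cμ) = 41.3/89.80 = 0.4599
Stable ⇔ ρ < 1: YES
Spare capacity = cμ − λ = 89.80 − 41.3 = 48.50/hr

Final: ρ = 0.4599; stable; margin = 48.50/hr


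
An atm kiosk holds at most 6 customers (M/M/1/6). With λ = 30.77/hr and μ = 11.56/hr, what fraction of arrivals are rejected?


ρ = λ/μ = 30.77/11.56 = 2.6618
P_K = (1−ρ)ρ^K/(1−ρ^(K+1)) = (-1.6618·355.646036)/(1 − 946.646068)
= -591.000031/-945.646068 = 0.624970

Final: 0.624970


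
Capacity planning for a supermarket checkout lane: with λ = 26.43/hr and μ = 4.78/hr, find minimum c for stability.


Stability requires cμ > λ ⇔ c > λ/μ.
λ/μ = 26.43/4.78 = 5.5293
Minimum integer c = ⌊5.5293⌋ + 1 = 6
Check: 6·4.78 = 28.68 > 26.43, while 5·4.78 = 23.90 ≤ 26.43

Final: 6 servers


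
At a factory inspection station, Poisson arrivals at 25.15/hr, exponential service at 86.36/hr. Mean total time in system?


W = 1/(μ−λ) = 1/(86.36 − 25.15) = 1/61.21 = 0.01634 hr

Final: 0.01634 hr


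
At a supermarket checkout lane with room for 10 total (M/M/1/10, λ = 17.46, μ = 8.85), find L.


ρ = 17.46/8.85 = 1.9729
L = ρ[1 − (K+1)ρ^K + Kρ^(K+1)] / [(1−ρ)(1−ρ^(K+1))]
Numerator: 1.9729·(1 − 11·893.325409 + 10·1762.425044) = 15385.852499
Denominator: (-0.9729)·(-1761.425044) = 1713.657585
L = 15385.852499/1713.657585 = 8.9784

Final: 8.9784


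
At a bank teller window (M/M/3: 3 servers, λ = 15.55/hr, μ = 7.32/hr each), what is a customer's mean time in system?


a = 2.1243; ρ = 0.7081; P₀ = 0.092129
Lq = P₀·a^c·ρ/(c!(1−ρ)²) = 1.22334
Wq = Lq/λ = 1.22334/15.55 = 0.07867 hr
W = Wq + 1/μ = 0.07867 + 0.13661 = 0.21528 hr

Final: 0.21528 hr


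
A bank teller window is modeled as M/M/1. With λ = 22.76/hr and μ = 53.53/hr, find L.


ρ = λ/μ = 22.76/53.53 = 0.4252
L = ρ/(1−ρ) = 0.4252/(1 − 0.4252) = 0.4252/0.5748 = 0.7397

Final: 0.7397


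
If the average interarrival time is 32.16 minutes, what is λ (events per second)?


λ = 1/(interarrival time) in consistent units.
1 second = 0.0166667 min, so λ = 0.0166667/32.16 = 0.0005182 per second

Final: 0.0005182 /sec


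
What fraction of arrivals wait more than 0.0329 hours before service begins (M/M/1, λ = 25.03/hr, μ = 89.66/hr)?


ρ = 25.03/89.66 = 0.2792
P(Wq > t) = ρ·e^{−(μ−λ)t} = 0.2792·e^{−2.1263}
= 0.2792·0.119275 = 0.033297

Final: 0.033297


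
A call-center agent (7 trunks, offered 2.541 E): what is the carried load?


B(7,2.541) = 0.010742 (Erlang-B)
Carried load = a(1 − B) = 2.541·(1 − 0.010742) = 2.541·0.989258 = 2.5137 E

Final: 2.5137 Erlangs


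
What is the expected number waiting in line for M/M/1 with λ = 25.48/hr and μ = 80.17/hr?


ρ = 25.48/80.17 = 0.3178
Lq = ρ²/(1−ρ) = 0.1010/0.6822 = 0.1481

Final: 0.1481


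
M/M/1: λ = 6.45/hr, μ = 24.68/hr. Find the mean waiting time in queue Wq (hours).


ρ = 6.45/24.68 = 0.2613
Wq = ρ/(μ−λ) = 0.2613/(24.68 − 6.45) = 0.2613/18.23 = 0.01434 hr

Final: 0.01434 hr


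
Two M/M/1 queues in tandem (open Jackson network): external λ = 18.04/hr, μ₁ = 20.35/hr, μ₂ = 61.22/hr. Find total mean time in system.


Each node sees arrival rate λ = 18.04/hr (tandem ⇒ throughput preserved).
W₁ = 1/(μ₁−λ) = 1/(20.35−18.04) = 0.43290 hr
W₂ = 1/(μ₂−λ) = 1/(61.22−18.04) = 0.02316 hr
W_total = W₁ + W₂ = 0.43290 + 0.02316 = 0.45606 hr

Final: 0.45606 hr


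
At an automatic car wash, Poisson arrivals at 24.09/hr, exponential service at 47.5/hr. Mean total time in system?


W = 1/(μ−λ) = 1/(47.5 − 24.09) = 1/23.41 = 0.04272 hr

Final: 0.04272 hr


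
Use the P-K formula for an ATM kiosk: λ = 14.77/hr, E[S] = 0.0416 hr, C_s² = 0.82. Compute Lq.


ρ = λ·E[S] = 14.77·0.0416 = 0.6144
Lq = ρ²(1+C_s²)/(2(1−ρ)) = 0.3775·(1+0.82)/(2·0.3856)
= 0.3775·1.8200/0.7711 = 0.89102

Final: 0.89102


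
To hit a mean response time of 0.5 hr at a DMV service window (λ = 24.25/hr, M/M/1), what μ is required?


W = 1/(μ−λ) ⇒ μ − λ = 1/W = 1/0.5 = 2.0000
μ = λ + 1/W = 24.25 + 2.0000 = 26.2500 per hr

Final: 26.2500 /hr


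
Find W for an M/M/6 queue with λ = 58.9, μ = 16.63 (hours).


a = 3.5418; ρ = 0.5903; P₀ = 0.027692
Lq = P₀·a^c·ρ/(c!(1−ρ)²) = 0.26699
Wq = Lq/λ = 0.26699/58.9 = 0.004533 hr
W = Wq + 1/μ = 0.004533 + 0.06013 = 0.06467 hr

Final: 0.06467 hr


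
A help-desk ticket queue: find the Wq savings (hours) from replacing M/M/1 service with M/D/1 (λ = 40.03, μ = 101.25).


ρ = 40.03/101.25 = 0.3954
Wq(M/M/1) = ρ/(μ−λ) = 0.3954/61.22 = 0.006458 hr
Wq(M/D/1) = ρ/(2(μ−λ)) = 0.003229 hr
Savings = 0.006458 − 0.003229 = 0.003229 hr

Final: 0.003229 hr


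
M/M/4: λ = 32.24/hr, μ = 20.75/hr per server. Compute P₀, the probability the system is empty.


a = λ/μ = 32.24/20.75 = 1.5537; ρ = a/c = 0.3884
Σ_{k=0}^{3} a^k/k! (terms k=0..3) = 1.00000 + 1.55373 + 1.20705 + 0.62514 = 4.38592
Tail: a^4/(4!(1−ρ)) = 5.82784/(24·0.6116) = 0.39706
P₀ = 1/(4.38592 + 0.39706) = 1/4.78298 = 0.209075

Final: 0.209075


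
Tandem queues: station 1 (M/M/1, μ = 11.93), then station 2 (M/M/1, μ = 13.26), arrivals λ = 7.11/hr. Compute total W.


Each node sees arrival rate λ = 7.11/hr (tandem ⇒ throughput preserved).
W₁ = 1/(μ₁−λ) = 1/(11.93−7.11) = 0.20747 hr
W₂ = 1/(μ₂−λ) = 1/(13.26−7.11) = 0.16260 hr
W_total = W₁ + W₂ = 0.20747 + 0.16260 = 0.37007 hr

Final: 0.37007 hr


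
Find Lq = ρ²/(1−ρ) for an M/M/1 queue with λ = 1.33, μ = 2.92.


ρ = 1.33/2.92 = 0.4555
Lq = ρ²/(1−ρ) = 0.2075/0.5445 = 0.3810

Final: 0.3810


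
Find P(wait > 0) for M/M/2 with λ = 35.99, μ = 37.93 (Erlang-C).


a = λ/μ = 0.9489; ρ = a/2 = 0.4744
P₀ = 0.356460 (from M/M/c formula)
C(c,a) = [a^c/(c!(1−ρ))]·P₀ = [0.90032/(2·0.5256)]·0.356460
= 0.85651·0.356460 = 0.305313

Final: 0.305313


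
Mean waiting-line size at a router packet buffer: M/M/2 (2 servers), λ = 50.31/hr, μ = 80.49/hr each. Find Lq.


a = λ/μ = 0.6250; ρ = a/2 = 0.3125
P₀ = 0.523782
Lq = P₀·a^c·ρ / (c!·(1−ρ)²) = 0.523782·0.39068·0.3125/(2·0.47262)
= 0.06766

Final: 0.06766


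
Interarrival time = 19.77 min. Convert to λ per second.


λ = 1/(interarrival time) in consistent units.
1 second = 0.0166667 min, so λ = 0.0166667/19.77 = 0.0008430 per second

Final: 0.0008430 /sec


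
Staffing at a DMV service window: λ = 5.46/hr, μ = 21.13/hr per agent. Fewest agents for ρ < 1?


Stability requires cμ > λ ⇔ c > λ/μ.
λ/μ = 5.46/21.13 = 0.2584
Minimum integer c = ⌊0.2584⌋ + 1 = 1
Check: 1·21.13 = 21.13 > 5.46, while 0·21.13 = 0.00 ≤ 5.46

Final: 1 servers


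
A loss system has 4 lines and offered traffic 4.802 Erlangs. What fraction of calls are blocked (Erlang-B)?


B(c,a) = (a^c/c!) / Σ_{k=0}^{c} a^k/k!
a^4/4! = 22.155287
Σ terms (k=0..4): 1.00000 + 4.80200 + 11.52960 + 18.45505 + 22.15529 = 57.941939
B = 22.155287/57.941939 = 0.382370

Final: 0.382370


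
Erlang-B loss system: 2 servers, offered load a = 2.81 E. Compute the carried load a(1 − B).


B(2,2.81) = 0.508897 (Erlang-B)
Carried load = a(1 − B) = 2.81·(1 − 0.508897) = 2.81·0.491103 = 1.3800 E

Final: 1.3800 Erlangs


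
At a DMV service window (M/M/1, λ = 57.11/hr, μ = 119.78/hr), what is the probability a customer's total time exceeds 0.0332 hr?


W ~ Exponential(μ−λ) for M/M/1.
μ − λ = 119.78 − 57.11 = 62.6700
P(W > t) = e^{−(μ−λ)t} = e^{−2.0806} = 0.124850

Final: 0.124850


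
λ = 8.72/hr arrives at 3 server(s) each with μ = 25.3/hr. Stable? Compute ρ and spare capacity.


Total capacity cμ = 3·25.3 = 75.90/hr
ρ = λ/(cμ) = 8.72/75.90 = 0.1149
Stable ⇔ ρ < 1: YES
Spare capacity = cμ − λ = 75.90 − 8.72 = 67.18/hr

Final: ρ = 0.1149; stable; margin = 67.18/hr


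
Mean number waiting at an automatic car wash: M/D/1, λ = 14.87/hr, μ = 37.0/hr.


ρ = 14.87/37.0 = 0.4019
M/D/1: Lq = ρ²/(2(1−ρ)) = 0.1615/(2·0.5981) = 0.13502

Final: 0.13502


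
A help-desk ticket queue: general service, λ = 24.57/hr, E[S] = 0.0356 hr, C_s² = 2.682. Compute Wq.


ρ = λ·E[S] = 24.57·0.0356 = 0.8747
E[S²] = E[S]²(1+C_s²) = 0.0356²·(1+2.682) = 0.004666
Wq = λ·E[S²]/(2(1−ρ)) = 24.57·0.004666/(2·0.1253) = 0.45749 hr

Final: 0.45749 hr


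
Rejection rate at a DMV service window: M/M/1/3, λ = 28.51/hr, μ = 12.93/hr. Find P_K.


ρ = λ/μ = 28.51/12.93 = 2.2049
P_K = (1−ρ)ρ^K/(1−ρ^(K+1)) = (-1.2049·10.720032)/(1 − 23.637131)
= -12.917100/-22.637131 = 0.570616

Final: 0.570616


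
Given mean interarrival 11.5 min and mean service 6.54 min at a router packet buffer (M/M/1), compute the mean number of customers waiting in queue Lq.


λ = 60/11.5 = 5.2174 /hr
μ = 60/6.54 = 9.1743 /hr
ρ = λ/μ = 5.2174/9.1743 = 0.5687
Lq = ρ²/(1−ρ) = 0.3234/0.4313 = 0.7499

Final: 0.7499


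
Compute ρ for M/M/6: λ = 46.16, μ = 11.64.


ρ = λ/(cμ) = 46.16/(6·11.64) = 46.16/69.84 = 0.6609

Final: 0.6609


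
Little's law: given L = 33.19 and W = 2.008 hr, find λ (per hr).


λ = L/W = 33.19/2.008 = 16.5289 /hr

Final: 16.5289 /hr


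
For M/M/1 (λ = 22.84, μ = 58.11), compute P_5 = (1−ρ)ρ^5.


ρ = 22.84/58.11 = 0.3930
P_n = (1−ρ)·ρ^n = (1 − 0.3930)·0.3930^5 = 0.6070·0.009381 = 0.005694

Final: 0.005694


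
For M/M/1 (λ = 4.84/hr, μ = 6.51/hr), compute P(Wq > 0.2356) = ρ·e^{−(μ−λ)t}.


ρ = 4.84/6.51 = 0.7435
P(Wq > t) = ρ·e^{−(μ−λ)t} = 0.7435·e^{−0.3935}
= 0.7435·0.674724 = 0.501638

Final: 0.501638


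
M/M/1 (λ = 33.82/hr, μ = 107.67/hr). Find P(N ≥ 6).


ρ = 33.82/107.67 = 0.3141
P(N ≥ n) = ρ^n = 0.3141^6 = 0.0009604

Final: 0.0009604


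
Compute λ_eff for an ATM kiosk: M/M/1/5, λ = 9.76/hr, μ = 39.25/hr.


ρ = 0.2487; P_K = (1−ρ)ρ^5/(1−ρ^6) = 0.0007145
λ_eff = λ(1 − P_K) = 9.76·(1 − 0.0007145) = 9.76·0.999286 = 9.7530 /hr

Final: 9.7530 /hr


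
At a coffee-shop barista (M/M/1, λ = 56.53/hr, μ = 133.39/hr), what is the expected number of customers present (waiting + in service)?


ρ = λ/μ = 56.53/133.39 = 0.4238
L = ρ/(1−ρ) = 0.4238/(1 − 0.4238) = 0.4238/0.5762 = 0.7355

Final: 0.7355


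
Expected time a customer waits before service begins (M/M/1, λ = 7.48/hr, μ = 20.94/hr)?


ρ = 7.48/20.94 = 0.3572
Wq = ρ/(μ−λ) = 0.3572/(20.94 − 7.48) = 0.3572/13.46 = 0.02654 hr

Final: 0.02654 hr


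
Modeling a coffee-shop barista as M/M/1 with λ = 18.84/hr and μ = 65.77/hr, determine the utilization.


ρ = λ/μ = 18.84/65.77 = 0.2865

Final: 0.2865


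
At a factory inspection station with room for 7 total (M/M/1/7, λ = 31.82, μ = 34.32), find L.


ρ = 31.82/34.32 = 0.9272
L = ρ[1 − (K+1)ρ^K + Kρ^(K+1)] / [(1−ρ)(1−ρ^(K+1))]
Numerator: 0.9272·(1 − 8·0.588939 + 7·0.546038) = 0.102689
Denominator: (0.07284)·(0.453962) = 0.033068
L = 0.102689/0.033068 = 3.1054

Final: 3.1054


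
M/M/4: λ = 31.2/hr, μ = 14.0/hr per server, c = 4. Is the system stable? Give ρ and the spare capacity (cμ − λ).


Total capacity cμ = 4·14.0 = 56.00/hr
ρ = λ/(cμ) = 31.2/56.00 = 0.5571
Stable ⇔ ρ < 1: YES
Spare capacity = cμ − λ = 56.00 − 31.2 = 24.80/hr

Final: ρ = 0.5571; stable; margin = 24.80/hr


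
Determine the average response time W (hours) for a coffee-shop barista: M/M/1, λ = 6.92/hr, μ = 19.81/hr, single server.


W = 1/(μ−λ) = 1/(19.81 − 6.92) = 1/12.89 = 0.07758 hr

Final: 0.07758 hr


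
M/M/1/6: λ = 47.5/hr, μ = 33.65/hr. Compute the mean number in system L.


ρ = 47.5/33.65 = 1.4116
L = ρ[1 − (K+1)ρ^K + Kρ^(K+1)] / [(1−ρ)(1−ρ^(K+1))]
Numerator: 1.4116·(1 − 7·7.911362 + 6·11.167598) = 17.822815
Denominator: (-0.4116)·(-10.167598) = 4.184881
L = 17.822815/4.184881 = 4.2589

Final: 4.2589


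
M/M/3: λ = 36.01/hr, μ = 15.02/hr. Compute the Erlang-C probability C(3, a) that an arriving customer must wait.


a = λ/μ = 2.3975; ρ = a/3 = 0.7992
P₀ = 0.056476 (from M/M/c formula)
C(c,a) = [a^c/(c!(1−ρ))]·P₀ = [13.78033/(6·0.2008)]·0.056476
= 11.43539·0.056476 = 0.645819

Final: 0.645819


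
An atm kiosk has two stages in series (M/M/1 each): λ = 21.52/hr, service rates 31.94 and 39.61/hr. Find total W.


Each node sees arrival rate λ = 21.52/hr (tandem ⇒ throughput preserved).
W₁ = 1/(μ₁−λ) = 1/(31.94−21.52) = 0.09597 hr
W₂ = 1/(μ₂−λ) = 1/(39.61−21.52) = 0.05528 hr
W_total = W₁ + W₂ = 0.09597 + 0.05528 = 0.15125 hr

Final: 0.15125 hr


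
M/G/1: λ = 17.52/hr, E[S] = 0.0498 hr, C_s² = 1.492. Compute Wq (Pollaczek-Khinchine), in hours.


ρ = λ·E[S] = 17.52·0.0498 = 0.8725
E[S²] = E[S]²(1+C_s²) = 0.0498²·(1+1.492) = 0.006180
Wq = λ·E[S²]/(2(1−ρ)) = 17.52·0.006180/(2·0.1275) = 0.42461 hr

Final: 0.42461 hr


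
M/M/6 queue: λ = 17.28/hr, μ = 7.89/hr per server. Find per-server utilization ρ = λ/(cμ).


ρ = λ/(cμ) = 17.28/(6·7.89) = 17.28/47.34 = 0.3650

Final: 0.3650


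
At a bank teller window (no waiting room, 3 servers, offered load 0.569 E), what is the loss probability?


B(c,a) = (a^c/c!) / Σ_{k=0}^{c} a^k/k!
a^3/3! = 0.030703
Σ terms (k=0..3): 1.00000 + 0.56900 + 0.16188 + 0.03070 = 1.761584
B = 0.030703/1.761584 = 0.017429

Final: 0.017429


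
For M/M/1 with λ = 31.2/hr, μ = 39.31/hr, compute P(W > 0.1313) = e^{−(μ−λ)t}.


W ~ Exponential(μ−λ) for M/M/1.
μ − λ = 39.31 − 31.2 = 8.1100
P(W > t) = e^{−(μ−λ)t} = e^{−1.0648} = 0.344782

Final: 0.344782


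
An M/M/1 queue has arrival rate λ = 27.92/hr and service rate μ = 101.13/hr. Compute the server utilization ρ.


ρ = λ/μ = 27.92/101.13 = 0.2761

Final: 0.2761


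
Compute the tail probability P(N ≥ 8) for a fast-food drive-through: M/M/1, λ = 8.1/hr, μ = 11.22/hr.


ρ = 8.1/11.22 = 0.7219
P(N ≥ n) = ρ^n = 0.7219^8 = 0.073780

Final: 0.073780


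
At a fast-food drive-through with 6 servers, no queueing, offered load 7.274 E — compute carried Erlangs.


B(6,7.274) = 0.348136 (Erlang-B)
Carried load = a(1 − B) = 7.274·(1 − 0.348136) = 7.274·0.651864 = 4.7417 E

Final: 4.7417 Erlangs


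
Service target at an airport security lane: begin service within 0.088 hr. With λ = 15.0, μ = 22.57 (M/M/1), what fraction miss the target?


ρ = 15.0/22.57 = 0.6646
P(Wq > t) = ρ·e^{−(μ−λ)t} = 0.6646·e^{−0.6662}
= 0.6646·0.513677 = 0.341389

Final: 0.341389


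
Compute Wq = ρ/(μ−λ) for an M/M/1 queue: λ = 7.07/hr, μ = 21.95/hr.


ρ = 7.07/21.95 = 0.3221
Wq = ρ/(μ−λ) = 0.3221/(21.95 − 7.07) = 0.3221/14.88 = 0.02165 hr

Final: 0.02165 hr


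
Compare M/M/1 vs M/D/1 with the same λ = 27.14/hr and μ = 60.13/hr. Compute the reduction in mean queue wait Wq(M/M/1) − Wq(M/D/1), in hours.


ρ = 27.14/60.13 = 0.4514
Wq(M/M/1) = ρ/(μ−λ) = 0.4514/32.99 = 0.01368 hr
Wq(M/D/1) = ρ/(2(μ−λ)) = 0.006841 hr
Savings = 0.01368 − 0.006841 = 0.006841 hr

Final: 0.006841 hr


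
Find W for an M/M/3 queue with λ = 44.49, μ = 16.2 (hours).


a = 2.7463; ρ = 0.9154; P₀ = 0.020687
Lq = P₀·a^c·ρ/(c!(1−ρ)²) = 9.14140
Wq = Lq/λ = 9.14140/44.49 = 0.20547 hr
W = Wq + 1/μ = 0.20547 + 0.06173 = 0.26720 hr

Final: 0.26720 hr


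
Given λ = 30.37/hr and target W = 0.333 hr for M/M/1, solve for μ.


W = 1/(μ−λ) ⇒ μ − λ = 1/W = 1/0.333 = 3.0030
μ = λ + 1/W = 30.37 + 3.0030 = 33.3730 per hr

Final: 33.3730 /hr


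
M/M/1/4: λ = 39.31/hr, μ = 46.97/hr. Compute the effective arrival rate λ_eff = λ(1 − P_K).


ρ = 0.8369; P_K = (1−ρ)ρ^4/(1−ρ^5) = 0.135745
λ_eff = λ(1 − P_K) = 39.31·(1 − 0.135745) = 39.31·0.864255 = 33.9739 /hr

Final: 33.9739 /hr


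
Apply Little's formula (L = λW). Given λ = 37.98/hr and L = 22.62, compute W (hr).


W = L/λ = 22.62/37.98 = 0.5956 hr

Final: 0.5956 hr


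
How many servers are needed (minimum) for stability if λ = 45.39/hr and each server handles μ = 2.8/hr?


Stability requires cμ > λ ⇔ c > λ/μ.
λ/μ = 45.39/2.8 = 16.2107
Minimum integer c = ⌊16.2107⌋ + 1 = 17
Check: 17·2.8 = 47.60 > 45.39, while 16·2.8 = 44.80 ≤ 45.39

Final: 17 servers


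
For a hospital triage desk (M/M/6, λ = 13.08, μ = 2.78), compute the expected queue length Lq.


a = λ/μ = 4.7050; ρ = a/6 = 0.7842
P₀ = 0.006965
Lq = P₀·a^c·ρ / (c!·(1−ρ)²) = 0.006965·10848.69972·0.7842/(720·0.04658)
= 1.76664

Final: 1.76664


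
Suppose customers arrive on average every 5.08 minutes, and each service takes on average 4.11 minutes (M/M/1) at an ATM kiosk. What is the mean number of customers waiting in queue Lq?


λ = 60/5.08 = 11.8110 /hr
μ = 60/4.11 = 14.5985 /hr
ρ = λ/μ = 11.8110/14.5985 = 0.8091
Lq = ρ²/(1−ρ) = 0.6546/0.1909 = 3.4281

Final: 3.4281


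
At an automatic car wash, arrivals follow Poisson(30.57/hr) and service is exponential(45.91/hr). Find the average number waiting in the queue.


ρ = 30.57/45.91 = 0.6659
Lq = ρ²/(1−ρ) = 0.4434/0.3341 = 1.3270

Final: 1.3270


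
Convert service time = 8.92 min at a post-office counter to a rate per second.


μ = 1/(service time) in consistent units.
1 second = 0.0166667 min, so μ = 0.0166667/8.92 = 0.001868 per second

Final: 0.001868 /sec


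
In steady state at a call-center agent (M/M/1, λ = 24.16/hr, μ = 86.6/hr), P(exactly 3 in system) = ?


ρ = 24.16/86.6 = 0.2790
P_n = (1−ρ)·ρ^n = (1 − 0.2790)·0.2790^3 = 0.7210·0.021714 = 0.015656

Final: 0.015656


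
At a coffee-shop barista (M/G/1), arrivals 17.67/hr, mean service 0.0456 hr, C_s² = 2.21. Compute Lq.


ρ = λ·E[S] = 17.67·0.0456 = 0.8058
Lq = ρ²(1+C_s²)/(2(1−ρ)) = 0.6492·(1+2.21)/(2·0.1942)
= 0.6492·3.2100/0.3885 = 5.36440

Final: 5.36440


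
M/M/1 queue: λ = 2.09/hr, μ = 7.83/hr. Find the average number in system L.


ρ = λ/μ = 2.09/7.83 = 0.2669
L = ρ/(1−ρ) = 0.2669/(1 − 0.2669) = 0.2669/0.7331 = 0.3641

Final: 0.3641


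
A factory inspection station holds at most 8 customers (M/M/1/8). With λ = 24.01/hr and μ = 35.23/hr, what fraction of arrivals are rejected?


ρ = λ/μ = 24.01/35.23 = 0.6815
P_K = (1−ρ)ρ^K/(1−ρ^(K+1)) = (0.3185·0.046541)/(1 − 0.031719)
= 0.014822/0.968281 = 0.015308

Final: 0.015308


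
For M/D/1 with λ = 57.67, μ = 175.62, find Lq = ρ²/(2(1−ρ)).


ρ = 57.67/175.62 = 0.3284
M/D/1: Lq = ρ²/(2(1−ρ)) = 0.1078/(2·0.6716) = 0.08028

Final: 0.08028


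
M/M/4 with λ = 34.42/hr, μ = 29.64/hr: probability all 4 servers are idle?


a = λ/μ = 34.42/29.64 = 1.1613; ρ = a/c = 0.2903
Σ_{k=0}^{3} a^k/k! (terms k=0..3) = 1.00000 + 1.16127 + 0.67427 + 0.26100 = 3.09654
Tail: a^4/(4!(1−ρ)) = 1.81857/(24·0.7097) = 0.10677
P₀ = 1/(3.09654 + 0.10677) = 1/3.20332 = 0.312176

Final: 0.312176


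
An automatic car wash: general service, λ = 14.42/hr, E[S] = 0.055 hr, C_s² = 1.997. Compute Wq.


ρ = λ·E[S] = 14.42·0.055 = 0.7931
E[S²] = E[S]²(1+C_s²) = 0.055²·(1+1.997) = 0.009066
Wq = λ·E[S²]/(2(1−ρ)) = 14.42·0.009066/(2·0.2069) = 0.31593 hr

Final: 0.31593 hr


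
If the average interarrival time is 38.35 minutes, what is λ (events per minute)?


λ = 1/(interarrival time) in consistent units.
1 minute = 1 min, so λ = 1/38.35 = 0.02608 per minute

Final: 0.02608 /min


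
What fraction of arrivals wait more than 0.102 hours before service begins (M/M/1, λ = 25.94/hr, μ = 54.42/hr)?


ρ = 25.94/54.42 = 0.4767
P(Wq > t) = ρ·e^{−(μ−λ)t} = 0.4767·e^{−2.9050}
= 0.4767·0.054751 = 0.026098

Final: 0.026098


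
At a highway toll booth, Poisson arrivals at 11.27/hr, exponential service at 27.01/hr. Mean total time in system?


W = 1/(μ−λ) = 1/(27.01 − 11.27) = 1/15.74 = 0.06353 hr

Final: 0.06353 hr


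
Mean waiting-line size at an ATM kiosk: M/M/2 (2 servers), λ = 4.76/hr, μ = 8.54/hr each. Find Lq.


a = λ/μ = 0.5574; ρ = a/2 = 0.2787
P₀ = 0.564103
Lq = P₀·a^c·ρ / (c!·(1−ρ)²) = 0.564103·0.31067·0.2787/(2·0.52029)
= 0.04694

Final: 0.04694


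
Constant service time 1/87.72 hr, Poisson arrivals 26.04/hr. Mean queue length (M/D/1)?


ρ = 26.04/87.72 = 0.2969
M/D/1: Lq = ρ²/(2(1−ρ)) = 0.08812/(2·0.7031) = 0.06266

Final: 0.06266


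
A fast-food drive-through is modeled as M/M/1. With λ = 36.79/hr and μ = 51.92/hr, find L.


ρ = λ/μ = 36.79/51.92 = 0.7086
L = ρ/(1−ρ) = 0.7086/(1 − 0.7086) = 0.7086/0.2914 = 2.4316

Final: 2.4316


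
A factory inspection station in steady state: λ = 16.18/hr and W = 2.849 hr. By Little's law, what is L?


L = λW = 16.18·2.849 = 46.0968

Final: 46.0968


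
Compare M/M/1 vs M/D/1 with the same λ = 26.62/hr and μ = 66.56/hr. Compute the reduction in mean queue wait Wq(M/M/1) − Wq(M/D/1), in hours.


ρ = 26.62/66.56 = 0.3999
Wq(M/M/1) = ρ/(μ−λ) = 0.3999/39.94 = 0.01001 hr
Wq(M/D/1) = ρ/(2(μ−λ)) = 0.005007 hr
Savings = 0.01001 − 0.005007 = 0.005007 hr

Final: 0.005007 hr


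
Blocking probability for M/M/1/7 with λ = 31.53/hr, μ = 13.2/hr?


ρ = λ/μ = 31.53/13.2 = 2.3886
P_K = (1−ρ)ρ^K/(1−ρ^(K+1)) = (-1.3886·443.660002)/(1 − 1059.742414)
= -616.082412/-1058.742414 = 0.581900

Final: 0.581900


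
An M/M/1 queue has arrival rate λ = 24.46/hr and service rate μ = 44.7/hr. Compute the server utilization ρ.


ρ = λ/μ = 24.46/44.7 = 0.5472

Final: 0.5472


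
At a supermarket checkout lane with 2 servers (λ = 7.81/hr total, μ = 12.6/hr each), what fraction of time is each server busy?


ρ = λ/(cμ) = 7.81/(2·12.6) = 7.81/25.20 = 0.3099

Final: 0.3099


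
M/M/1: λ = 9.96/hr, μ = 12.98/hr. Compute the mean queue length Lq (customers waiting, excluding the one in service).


ρ = 9.96/12.98 = 0.7673
Lq = ρ²/(1−ρ) = 0.5888/0.2327 = 2.5307

Final: 2.5307


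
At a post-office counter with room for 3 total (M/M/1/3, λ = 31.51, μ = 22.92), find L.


ρ = 31.51/22.92 = 1.3748
L = ρ[1 − (K+1)ρ^K + Kρ^(K+1)] / [(1−ρ)(1−ρ^(K+1))]
Numerator: 1.3748·(1 − 4·2.598372 + 3·3.572195) = 1.818968
Denominator: (-0.3748)·(-2.572195) = 0.964012
L = 1.818968/0.964012 = 1.8869

Final: 1.8869


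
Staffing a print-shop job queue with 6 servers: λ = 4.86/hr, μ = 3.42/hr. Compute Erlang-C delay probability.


a = λ/μ = 1.4211; ρ = a/6 = 0.2368
P₀ = 0.241417 (from M/M/c formula)
C(c,a) = [a^c/(c!(1−ρ))]·P₀ = [8.23495/(720·0.7632)]·0.241417
= 0.01499·0.241417 = 0.003618

Final: 0.003618


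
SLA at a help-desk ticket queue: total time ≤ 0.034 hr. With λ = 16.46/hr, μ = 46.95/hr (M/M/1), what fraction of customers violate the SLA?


W ~ Exponential(μ−λ) for M/M/1.
μ − λ = 46.95 − 16.46 = 30.4900
P(W > t) = e^{−(μ−λ)t} = e^{−1.0367} = 0.354637

Final: 0.354637


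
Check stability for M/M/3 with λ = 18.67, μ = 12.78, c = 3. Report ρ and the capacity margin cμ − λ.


Total capacity cμ = 3·12.78 = 38.34/hr
ρ = λ/(cμ) = 18.67/38.34 = 0.4870
Stable ⇔ ρ < 1: YES
Spare capacity = cμ − λ = 38.34 − 18.67 = 19.67/hr

Final: ρ = 0.4870; stable; margin = 19.67/hr


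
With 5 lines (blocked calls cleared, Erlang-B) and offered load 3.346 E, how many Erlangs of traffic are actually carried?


B(5,3.346) = 0.140334 (Erlang-B)
Carried load = a(1 − B) = 3.346·(1 − 0.140334) = 3.346·0.859666 = 2.8764 E

Final: 2.8764 Erlangs


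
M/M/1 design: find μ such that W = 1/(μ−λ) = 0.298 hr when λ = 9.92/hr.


W = 1/(μ−λ) ⇒ μ − λ = 1/W = 1/0.298 = 3.3557
μ = λ + 1/W = 9.92 + 3.3557 = 13.2757 per hr

Final: 13.2757 /hr


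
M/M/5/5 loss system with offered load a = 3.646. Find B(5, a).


B(c,a) = (a^c/c!) / Σ_{k=0}^{c} a^k/k!
a^5/5! = 5.369107
Σ terms (k=0..5): 1.00000 + 3.64600 + 6.64666 + 8.07791 + 7.36301 + 5.36911 = 32.102681
B = 5.369107/32.102681 = 0.167248

Final: 0.167248


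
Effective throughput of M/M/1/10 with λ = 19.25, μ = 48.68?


ρ = 0.3954; P_K = (1−ρ)ρ^10/(1−ρ^11) = 0.00005653
λ_eff = λ(1 − P_K) = 19.25·(1 − 0.00005653) = 19.25·0.999943 = 19.2489 /hr

Final: 19.2489 /hr


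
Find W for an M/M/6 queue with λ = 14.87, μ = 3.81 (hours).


a = 3.9029; ρ = 0.6505; P₀ = 0.018627
Lq = P₀·a^c·ρ/(c!(1−ρ)²) = 0.48687
Wq = Lq/λ = 0.48687/14.87 = 0.03274 hr
W = Wq + 1/μ = 0.03274 + 0.26247 = 0.29521 hr

Final: 0.29521 hr


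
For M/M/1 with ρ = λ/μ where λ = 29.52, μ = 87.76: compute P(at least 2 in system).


ρ = 29.52/87.76 = 0.3364
P(N ≥ n) = ρ^n = 0.3364^2 = 0.113146

Final: 0.113146


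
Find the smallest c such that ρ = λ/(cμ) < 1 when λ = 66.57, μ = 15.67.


Stability requires cμ > λ ⇔ c > λ/μ.
λ/μ = 66.57/15.67 = 4.2482
Minimum integer c = ⌊4.2482⌋ + 1 = 5
Check: 5·15.67 = 78.35 > 66.57, while 4·15.67 = 62.68 ≤ 66.57

Final: 5 servers


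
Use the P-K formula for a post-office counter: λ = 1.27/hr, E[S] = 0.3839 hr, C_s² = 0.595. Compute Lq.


ρ = λ·E[S] = 1.27·0.3839 = 0.4876
Lq = ρ²(1+C_s²)/(2(1−ρ)) = 0.2377·(1+0.595)/(2·0.5124)
= 0.2377·1.5950/1.0249 = 0.36993

Final: 0.36993


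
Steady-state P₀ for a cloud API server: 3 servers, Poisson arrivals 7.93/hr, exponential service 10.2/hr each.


a = λ/μ = 7.93/10.2 = 0.7775; ρ = a/c = 0.2592
Σ_{k=0}^{2} a^k/k! (terms k=0..2) = 1.00000 + 0.77745 + 0.30222 = 2.07967
Tail: a^3/(3!(1−ρ)) = 0.46991/(6·0.7408) = 0.10572
P₀ = 1/(2.07967 + 0.10572) = 1/2.18538 = 0.457586

Final: 0.457586


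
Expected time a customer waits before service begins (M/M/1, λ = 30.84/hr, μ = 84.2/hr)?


ρ = 30.84/84.2 = 0.3663
Wq = ρ/(μ−λ) = 0.3663/(84.2 − 30.84) = 0.3663/53.36 = 0.006864 hr

Final: 0.006864 hr


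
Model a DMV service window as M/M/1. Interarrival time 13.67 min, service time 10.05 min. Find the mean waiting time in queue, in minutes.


λ = 60/13.67 = 4.3892 /hr
μ = 60/10.05 = 5.9701 /hr
ρ = λ/μ = 4.3892/5.9701 = 0.7352
Wq = ρ/(μ−λ) = 0.7352/(5.9701−4.3892) = 0.46502 hr
In minutes: 0.46502·60 = 27.901 min

Final: 27.901 min


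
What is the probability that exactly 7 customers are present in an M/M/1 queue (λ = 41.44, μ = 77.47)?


ρ = 41.44/77.47 = 0.5349
P_n = (1−ρ)·ρ^n = (1 − 0.5349)·0.5349^7 = 0.4651·0.012532 = 0.005828

Final: 0.005828


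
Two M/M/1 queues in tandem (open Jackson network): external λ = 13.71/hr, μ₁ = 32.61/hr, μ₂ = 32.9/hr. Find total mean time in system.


Each node sees arrival rate λ = 13.71/hr (tandem ⇒ throughput preserved).
W₁ = 1/(μ₁−λ) = 1/(32.61−13.71) = 0.05291 hr
W₂ = 1/(μ₂−λ) = 1/(32.9−13.71) = 0.05211 hr
W_total = W₁ + W₂ = 0.05291 + 0.05211 = 0.10502 hr

Final: 0.10502 hr


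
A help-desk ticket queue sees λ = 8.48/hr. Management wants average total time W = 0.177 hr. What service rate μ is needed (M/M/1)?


W = 1/(μ−λ) ⇒ μ − λ = 1/W = 1/0.177 = 5.6497
μ = λ + 1/W = 8.48 + 5.6497 = 14.1297 per hr

Final: 14.1297 /hr


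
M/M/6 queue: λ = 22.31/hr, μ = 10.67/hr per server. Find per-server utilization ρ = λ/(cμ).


ρ = λ/(cμ) = 22.31/(6·10.67) = 22.31/64.02 = 0.3485

Final: 0.3485


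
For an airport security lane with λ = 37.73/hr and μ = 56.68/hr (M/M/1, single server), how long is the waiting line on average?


ρ = 37.73/56.68 = 0.6657
Lq = ρ²/(1−ρ) = 0.4431/0.3343 = 1.3254

Final: 1.3254


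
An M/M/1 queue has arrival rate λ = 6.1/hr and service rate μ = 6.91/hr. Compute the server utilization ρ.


ρ = λ/μ = 6.1/6.91 = 0.8828

Final: 0.8828


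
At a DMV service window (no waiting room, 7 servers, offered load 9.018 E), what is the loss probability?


B(c,a) = (a^c/c!) / Σ_{k=0}^{c} a^k/k!
a^7/7! = 962.367793
Σ terms (k=0..7): 1.00000 + 9.01800 + 40.66216 + 122.23046 + 275.56857 + 497.01547 + 747.01426 + 962.36779 = 2654.876711
B = 962.367793/2654.876711 = 0.362491

Final: 0.362491


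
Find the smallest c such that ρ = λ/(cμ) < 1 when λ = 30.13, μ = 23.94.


Stability requires cμ > λ ⇔ c > λ/μ.
λ/μ = 30.13/23.94 = 1.2586
Minimum integer c = ⌊1.2586⌋ + 1 = 2
Check: 2·23.94 = 47.88 > 30.13, while 1·23.94 = 23.94 ≤ 30.13

Final: 2 servers


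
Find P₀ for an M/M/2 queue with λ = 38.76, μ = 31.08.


a = λ/μ = 38.76/31.08 = 1.2471; ρ = a/c = 0.6236
Σ_{k=0}^{1} a^k/k! (terms k=0..1) = 1.00000 + 1.24710 = 2.24710
Tail: a^2/(2!(1−ρ)) = 1.55527/(2·0.3764) = 2.06572
P₀ = 1/(2.24710 + 2.06572) = 1/4.31282 = 0.231867

Final: 0.231867


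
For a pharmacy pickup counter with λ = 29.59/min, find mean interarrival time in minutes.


Mean interarrival time = 1/λ = 1/29.59 minute = 0.03380 minute
In minutes: 0.03380 × 1 = 0.03380 min

Final: 0.03380 min


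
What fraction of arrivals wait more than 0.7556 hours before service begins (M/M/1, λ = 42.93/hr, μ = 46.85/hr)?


ρ = 42.93/46.85 = 0.9163
P(Wq > t) = ρ·e^{−(μ−λ)t} = 0.9163·e^{−2.9620}
= 0.9163·0.051718 = 0.047391

Final: 0.047391
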